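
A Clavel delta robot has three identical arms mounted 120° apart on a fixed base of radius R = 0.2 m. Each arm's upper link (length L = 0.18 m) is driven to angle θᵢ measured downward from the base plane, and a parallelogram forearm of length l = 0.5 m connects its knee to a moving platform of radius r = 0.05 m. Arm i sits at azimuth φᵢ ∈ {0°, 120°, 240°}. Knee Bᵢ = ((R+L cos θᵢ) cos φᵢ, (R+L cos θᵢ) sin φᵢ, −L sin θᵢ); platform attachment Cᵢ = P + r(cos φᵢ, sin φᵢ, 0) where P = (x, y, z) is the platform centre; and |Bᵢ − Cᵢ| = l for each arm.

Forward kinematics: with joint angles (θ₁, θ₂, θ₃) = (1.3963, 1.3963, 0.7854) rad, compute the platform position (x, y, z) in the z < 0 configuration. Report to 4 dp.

O1 = (0.1813·cos0.0°, 0.1813·sin0.0°, -0.1773) = (0.1813, 0.0000, -0.1773)
arm 2 at φ=120.0°: ρ2 = 0.1813;  O2 = (-0.0906, 0.1570, -0.1773)
φ3=240.0°: virtual centre (-0.1386, -0.2401, -0.1273), radius l
eliminate P² terms by subtracting sphere 1 from 2 and 3
[-0.5438 0.3139 0.0000]·P = 0.0000;  [-0.6398 -0.4803 0.1000]·P = 0.0288
Cramer: x(z) = -0.0196+0.0679z;  y(z) = -0.0339+0.1177z
quadratic in z: (1.0185)z²+(0.3193)z+(-0.1771)=0, √Δ=0.9074 → z ∈ {-0.6022, 0.2887}; z = -0.6022 (taking z<0)
x = -0.0605, y = -0.1048

(-0.0605, -0.1048, -0.6022)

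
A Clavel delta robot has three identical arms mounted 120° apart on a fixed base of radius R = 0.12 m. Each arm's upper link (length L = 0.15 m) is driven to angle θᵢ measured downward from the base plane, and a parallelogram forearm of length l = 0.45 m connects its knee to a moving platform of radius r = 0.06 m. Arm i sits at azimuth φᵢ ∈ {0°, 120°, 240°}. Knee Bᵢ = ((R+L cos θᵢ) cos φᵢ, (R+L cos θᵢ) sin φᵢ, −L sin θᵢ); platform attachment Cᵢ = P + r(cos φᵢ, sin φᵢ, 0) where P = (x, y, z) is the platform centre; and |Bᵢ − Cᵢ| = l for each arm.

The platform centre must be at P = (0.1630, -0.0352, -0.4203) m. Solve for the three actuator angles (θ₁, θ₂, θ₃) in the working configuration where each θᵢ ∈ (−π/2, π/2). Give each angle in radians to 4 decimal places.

θ₁ = -0.1748, θ₂ = 0.6979, θ₃ = 0.5234

arm 1 (φ=0.0°): x'=0.1630, y'=-0.0352
  A=-0.1030, B=-0.4203, C=(l²−L²−A²−y'²−z²)/(2L)=-0.0283
  γ=atan2(-0.4203,-0.1030)=-1.8111;  ψ=arccos(-0.0655)=1.6363;  θ1=γ+ψ≈-0.1748
φ2=120.0° → target in arm frame (-0.1120, -0.1236)
  A cos θ + B sin θ = C:  0.1720·cos θ + -0.4203·sin θ = -0.1383
  √(A²+B²)=0.4541;  θ2 = -1.1824+1.8803 ≈ 0.6979
arm 3 (φ=240.0°): x'=-0.0510, y'=0.1588
  A=0.1110, B=-0.4203, C=(l²−L²−A²−y'²−z²)/(2L)=-0.1139
  √(A²+B²)=0.4347;  θ3 = -1.3126+1.8360 ≈ 0.5234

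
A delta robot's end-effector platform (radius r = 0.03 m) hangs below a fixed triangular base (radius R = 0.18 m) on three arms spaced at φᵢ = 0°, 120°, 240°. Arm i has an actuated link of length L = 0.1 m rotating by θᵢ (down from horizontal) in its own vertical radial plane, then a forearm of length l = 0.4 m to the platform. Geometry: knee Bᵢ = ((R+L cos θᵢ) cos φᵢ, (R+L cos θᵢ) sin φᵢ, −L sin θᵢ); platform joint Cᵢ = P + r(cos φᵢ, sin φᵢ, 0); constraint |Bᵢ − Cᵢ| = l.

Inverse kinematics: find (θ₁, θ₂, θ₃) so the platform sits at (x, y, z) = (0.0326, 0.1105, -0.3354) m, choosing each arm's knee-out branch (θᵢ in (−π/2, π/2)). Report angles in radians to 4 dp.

arm 1 (φ=0.0°): x'=0.0326, y'=0.1105
  A=0.1174, B=-0.3354, C=(l²−L²−A²−y'²−z²)/(2L)=0.0576
  θ1 = atan2(B,A) + arccos(C/0.3554) = 0.1740
φ2=120.0° → target in arm frame (0.0794, -0.0835)
  A=0.0706, B=-0.3354, C=(l²−L²−A²−y'²−z²)/(2L)=0.1278
  γ=atan2(-0.3354,0.0706)=-1.3633;  ψ=arccos(0.3728)=1.1888;  θ2=γ+ψ≈-0.1745
φ3=240.0° → target in arm frame (-0.1120, -0.0270)
  A=0.2620, B=-0.3354, C=(l²−L²−A²−y'²−z²)/(2L)=-0.1593
  √(A²+B²)=0.4256;  θ3 = -0.9077+1.9545 ≈ 1.0468

θ₁ = 0.1740, θ₂ = -0.1745, θ₃ = 1.0468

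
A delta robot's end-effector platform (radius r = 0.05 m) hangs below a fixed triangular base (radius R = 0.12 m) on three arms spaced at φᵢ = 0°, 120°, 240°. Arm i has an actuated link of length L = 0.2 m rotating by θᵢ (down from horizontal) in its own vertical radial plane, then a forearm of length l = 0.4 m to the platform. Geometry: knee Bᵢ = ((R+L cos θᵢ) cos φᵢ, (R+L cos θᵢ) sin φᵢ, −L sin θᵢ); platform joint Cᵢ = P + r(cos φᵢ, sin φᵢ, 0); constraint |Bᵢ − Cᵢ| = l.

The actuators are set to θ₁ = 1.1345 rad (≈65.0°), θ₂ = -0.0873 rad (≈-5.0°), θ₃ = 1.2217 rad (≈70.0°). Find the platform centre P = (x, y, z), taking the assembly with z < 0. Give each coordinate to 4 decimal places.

centre 1 = (0.1545·cos0.0°, 0.1545·sin0.0°, -0.1813) = (0.1545, 0.0000, -0.1813)
arm 2 at φ=120.0°: (R−r)+L cos θ2 = 0.2692;  centre 2 = (-0.1346, 0.2332, 0.0174)
arm 3 at φ=240.0°: (R−r)+L cos θ3 = 0.1384;  centre 3 = (-0.0692, -0.1199, -0.1879)
eliminate P² terms by subtracting sphere 1 from 2 and 3
plane₁₂: -0.5783x+0.4663y+0.3974z = 0.0161
det = 0.3473;  x = -0.0081+0.2564z,  y = 0.0244+-0.5342z
into |P−centre ₁|² = l²: 1.3511z² + 0.2530z + -0.1001 = 0;  Δ = 0.6051;  z = -0.3815 or 0.1942 → z<0 root = -0.3815
x = -0.1059, y = 0.2283

(-0.1059, 0.2283, -0.3815)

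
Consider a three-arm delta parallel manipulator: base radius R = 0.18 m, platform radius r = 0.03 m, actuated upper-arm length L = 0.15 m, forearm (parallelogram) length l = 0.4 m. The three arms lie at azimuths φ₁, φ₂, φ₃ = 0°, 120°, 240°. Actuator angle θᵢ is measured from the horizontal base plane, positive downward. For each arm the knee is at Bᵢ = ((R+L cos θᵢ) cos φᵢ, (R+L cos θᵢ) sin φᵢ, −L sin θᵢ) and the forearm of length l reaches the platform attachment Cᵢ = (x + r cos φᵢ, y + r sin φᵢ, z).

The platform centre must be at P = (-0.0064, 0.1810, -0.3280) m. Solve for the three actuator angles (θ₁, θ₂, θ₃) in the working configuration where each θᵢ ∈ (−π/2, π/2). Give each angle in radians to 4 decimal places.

rotate P by −φ1: (-0.0064, 0.1810, -0.3280)
  A=0.1564, B=-0.3280, C=(l²−L²−A²−y'²−z²)/(2L)=-0.0910
  √(A²+B²)=0.3634;  θ1 = -1.1259+1.8240 ≈ 0.6981
φ2=120.0° → target in arm frame (0.1600, -0.0850)
  A cos θ + B sin θ = C:  -0.0100·cos θ + -0.3280·sin θ = 0.0753
  θ2 = atan2(B,A) + arccos(C/0.3282) = -0.2620
rotate P by −φ3: (-0.1536, -0.0960, -0.3280)
  e−x'=0.3036;  (l²−L²−(e−x')²−y'²−z²)/2L = -0.2382
  θ3 = atan2(B,A) + arccos(C/0.4469) = 1.3088

θ₁ = 0.6981, θ₂ = -0.2620, θ₃ = 1.3088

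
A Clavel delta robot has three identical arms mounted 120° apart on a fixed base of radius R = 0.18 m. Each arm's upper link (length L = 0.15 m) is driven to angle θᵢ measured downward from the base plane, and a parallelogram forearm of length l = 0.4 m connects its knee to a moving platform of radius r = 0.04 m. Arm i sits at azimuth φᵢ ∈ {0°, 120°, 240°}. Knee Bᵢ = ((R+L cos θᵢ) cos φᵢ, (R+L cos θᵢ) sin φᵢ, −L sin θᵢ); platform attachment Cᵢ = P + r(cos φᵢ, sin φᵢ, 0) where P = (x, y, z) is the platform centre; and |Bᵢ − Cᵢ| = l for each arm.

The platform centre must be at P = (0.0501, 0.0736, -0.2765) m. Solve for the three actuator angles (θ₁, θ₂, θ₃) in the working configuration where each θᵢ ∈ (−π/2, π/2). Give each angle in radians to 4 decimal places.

arm 1 (φ=0.0°): x'=0.0501, y'=0.0736
  e−x'=0.0899;  (l²−L²−(e−x')²−y'²−z²)/2L = 0.1585
  √(A²+B²)=0.2907;  θ1 = -1.2564+0.9942 ≈ -0.2622
φ2=120.0° → target in arm frame (0.0387, -0.0802)
  A cos θ + B sin θ = C:  0.1013·cos θ + -0.2765·sin θ = 0.1478
  √(A²+B²)=0.2945;  θ2 = -1.2196+1.0448 ≈ -0.1748
rotate P by −φ3: (-0.0888, 0.0066, -0.2765)
  A=0.2288, B=-0.2765, C=(l²−L²−A²−y'²−z²)/(2L)=0.0289
  √(A²+B²)=0.3589;  θ3 = -0.8795+1.4903 ≈ 0.6107

θ₁ = -0.2622, θ₂ = -0.1748, θ₃ = 0.6107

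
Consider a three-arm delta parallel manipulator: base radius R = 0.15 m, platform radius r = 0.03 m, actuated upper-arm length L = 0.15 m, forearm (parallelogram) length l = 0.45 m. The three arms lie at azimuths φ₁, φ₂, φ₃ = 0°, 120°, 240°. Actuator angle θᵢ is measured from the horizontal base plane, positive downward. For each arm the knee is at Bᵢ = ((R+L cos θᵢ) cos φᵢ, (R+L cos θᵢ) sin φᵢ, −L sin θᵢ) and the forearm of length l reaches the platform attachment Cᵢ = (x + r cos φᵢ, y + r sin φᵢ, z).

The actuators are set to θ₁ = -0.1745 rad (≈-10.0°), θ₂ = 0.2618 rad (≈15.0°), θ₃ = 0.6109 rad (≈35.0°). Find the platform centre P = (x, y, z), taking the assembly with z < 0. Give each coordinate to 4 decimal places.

φ1=0.0°: virtual centre (0.2677, 0.0000, 0.0260), radius l
φ2=120.0°: virtual centre (-0.1324, 0.2294, -0.0388), radius l
O3 = (0.2429·cos240.0°, 0.2429·sin240.0°, -0.0860) = (-0.1214, -0.2103, -0.0860)
subtract pairs → two planes through P
linear system: -0.8003x+0.4588y = -0.0007−-0.1297z; -0.7783x+-0.4207y = -0.0060−-0.2242z
det = 0.6938;  x = 0.0044+-0.2269z,  y = 0.0061+-0.1131z
sphere 1 gives Az²+Bz+C=0 with A=1.0643, B=0.0661, C=-0.1324;  B²−4AC=0.5681;  roots -0.3851, 0.3231;  negative root z = -0.3851
x = 0.0917, y = 0.0497

(0.0917, 0.0497, -0.3851)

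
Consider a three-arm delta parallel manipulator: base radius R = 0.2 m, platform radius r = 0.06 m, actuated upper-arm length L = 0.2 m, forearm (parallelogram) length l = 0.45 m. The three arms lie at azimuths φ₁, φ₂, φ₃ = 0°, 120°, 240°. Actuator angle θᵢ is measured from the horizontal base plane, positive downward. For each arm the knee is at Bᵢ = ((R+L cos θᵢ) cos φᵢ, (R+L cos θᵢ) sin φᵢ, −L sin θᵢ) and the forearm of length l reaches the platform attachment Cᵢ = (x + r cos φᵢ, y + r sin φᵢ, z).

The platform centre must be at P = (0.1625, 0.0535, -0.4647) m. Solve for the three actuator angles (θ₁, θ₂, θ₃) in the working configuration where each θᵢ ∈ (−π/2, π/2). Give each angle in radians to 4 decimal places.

rotate P by −φ1: (0.1625, 0.0535, -0.4647)
  e−x'=-0.0225;  (l²−L²−(e−x')²−y'²−z²)/2L = -0.1420
  √(A²+B²)=0.4652;  θ1 = -1.6192+1.8810 ≈ 0.2619
arm 2 (φ=120.0°): x'=-0.0349, y'=-0.1675
  A cos θ + B sin θ = C:  0.1749·cos θ + -0.4647·sin θ = -0.2802
  θ2 = atan2(B,A) + arccos(C/0.4965) = 0.9597
φ3=240.0° → target in arm frame (-0.1276, 0.1140)
  A cos θ + B sin θ = C:  0.2676·cos θ + -0.4647·sin θ = -0.3451
  √(A²+B²)=0.5362;  θ3 = -1.0483+2.2699 ≈ 1.2216

θ₁ = 0.2619, θ₂ = 0.9597, θ₃ = 1.2216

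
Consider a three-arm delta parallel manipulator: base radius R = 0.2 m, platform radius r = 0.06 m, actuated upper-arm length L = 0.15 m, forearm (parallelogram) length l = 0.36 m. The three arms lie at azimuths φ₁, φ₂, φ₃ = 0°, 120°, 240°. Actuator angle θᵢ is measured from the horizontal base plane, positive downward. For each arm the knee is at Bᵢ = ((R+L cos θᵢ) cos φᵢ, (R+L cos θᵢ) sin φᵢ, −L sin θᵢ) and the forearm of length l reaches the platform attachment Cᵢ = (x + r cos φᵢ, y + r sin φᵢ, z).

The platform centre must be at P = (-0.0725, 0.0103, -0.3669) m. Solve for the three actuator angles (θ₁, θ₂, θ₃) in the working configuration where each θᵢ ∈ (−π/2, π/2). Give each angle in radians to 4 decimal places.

rotate P by −φ1: (-0.0725, 0.0103, -0.3669)
  A=0.2125, B=-0.3669, C=(l²−L²−A²−y'²−z²)/(2L)=-0.2426
  θ1 = atan2(B,A) + arccos(C/0.4240) = 1.1341
arm 2 (φ=120.0°): x'=0.0452, y'=0.0576
  A cos θ + B sin θ = C:  0.0948·cos θ + -0.3669·sin θ = -0.1328
  γ=atan2(-0.3669,0.0948)=-1.3179;  ψ=arccos(-0.3504)=1.9287;  θ2=γ+ψ≈0.6109
arm 3 (φ=240.0°): x'=0.0273, y'=-0.0679
  A=0.1127, B=-0.3669, C=(l²−L²−A²−y'²−z²)/(2L)=-0.1494
  γ=atan2(-0.3669,0.1127)=-1.2729;  ψ=arccos(-0.3893)=1.9707;  θ3=γ+ψ≈0.6978

θ₁ = 1.1341, θ₂ = 0.6109, θ₃ = 0.6978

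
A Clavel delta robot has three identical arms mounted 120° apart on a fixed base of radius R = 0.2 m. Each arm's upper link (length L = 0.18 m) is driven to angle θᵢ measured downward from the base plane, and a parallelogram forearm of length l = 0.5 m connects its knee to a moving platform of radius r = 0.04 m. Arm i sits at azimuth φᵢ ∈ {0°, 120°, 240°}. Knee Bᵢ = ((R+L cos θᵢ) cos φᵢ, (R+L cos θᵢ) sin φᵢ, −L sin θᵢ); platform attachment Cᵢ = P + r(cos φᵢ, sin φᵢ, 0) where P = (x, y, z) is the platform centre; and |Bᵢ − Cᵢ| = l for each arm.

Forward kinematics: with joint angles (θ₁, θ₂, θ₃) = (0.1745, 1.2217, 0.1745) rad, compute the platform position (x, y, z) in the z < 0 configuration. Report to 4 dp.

φ1=0.0°: virtual centre (0.3373, 0.0000, -0.0313), radius l
O2 = (0.2216·cos120.0°, 0.2216·sin120.0°, -0.1691) = (-0.1108, 0.1919, -0.1691)
arm 3 at φ=240.0°: e+L cos θ3 = 0.3373;  O3 = (-0.1686, -0.2921, -0.0313)
|O₂|²−|O₁|² = -0.0370;  |O₃|²−|O₁|² = 0.0000
plane₁₂: -0.8961x+0.3838y+-0.2758z = -0.0370
Cramer: x(z) = 0.0237-0.1767z;  y(z) = -0.0411+0.3060z
into |P−O₁|² = l²: 1.1249z² + 0.1482z + -0.1490 = 0;  Δ = 0.6925;  z = -0.4357 or 0.3040 → z<0 root = -0.4357
x = 0.1007, y = -0.1744

(0.1007, -0.1744, -0.4357)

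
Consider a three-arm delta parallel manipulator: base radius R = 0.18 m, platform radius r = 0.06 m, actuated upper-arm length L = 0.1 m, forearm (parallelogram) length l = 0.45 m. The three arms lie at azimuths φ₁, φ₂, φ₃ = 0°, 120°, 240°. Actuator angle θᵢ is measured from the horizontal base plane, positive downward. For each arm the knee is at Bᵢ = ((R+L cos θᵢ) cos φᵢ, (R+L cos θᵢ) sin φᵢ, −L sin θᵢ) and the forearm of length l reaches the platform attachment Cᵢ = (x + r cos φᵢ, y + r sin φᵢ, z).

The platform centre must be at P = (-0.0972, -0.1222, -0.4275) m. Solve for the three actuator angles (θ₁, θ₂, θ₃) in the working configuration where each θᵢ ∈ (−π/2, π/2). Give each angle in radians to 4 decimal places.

θ₁ = 1.0477, θ₂ = 0.8734, θ₃ = -0.1741

arm 1 (φ=0.0°): x'=-0.0972, y'=-0.1222
  e−x'=0.2172;  (l²−L²−(e−x')²−y'²−z²)/2L = -0.2618
  √(A²+B²)=0.4795;  θ1 = -1.1007+2.1484 ≈ 1.0477
φ2=120.0° → target in arm frame (-0.0572, 0.1453)
  A=0.1772, B=-0.4275, C=(l²−L²−A²−y'²−z²)/(2L)=-0.2139
  √(A²+B²)=0.4628;  θ2 = -1.1778+2.0512 ≈ 0.8734
arm 3 (φ=240.0°): x'=0.1544, y'=-0.0231
  e−x'=-0.0344;  (l²−L²−(e−x')²−y'²−z²)/2L = 0.0401
  √(A²+B²)=0.4289;  θ3 = -1.6512+1.4771 ≈ -0.1741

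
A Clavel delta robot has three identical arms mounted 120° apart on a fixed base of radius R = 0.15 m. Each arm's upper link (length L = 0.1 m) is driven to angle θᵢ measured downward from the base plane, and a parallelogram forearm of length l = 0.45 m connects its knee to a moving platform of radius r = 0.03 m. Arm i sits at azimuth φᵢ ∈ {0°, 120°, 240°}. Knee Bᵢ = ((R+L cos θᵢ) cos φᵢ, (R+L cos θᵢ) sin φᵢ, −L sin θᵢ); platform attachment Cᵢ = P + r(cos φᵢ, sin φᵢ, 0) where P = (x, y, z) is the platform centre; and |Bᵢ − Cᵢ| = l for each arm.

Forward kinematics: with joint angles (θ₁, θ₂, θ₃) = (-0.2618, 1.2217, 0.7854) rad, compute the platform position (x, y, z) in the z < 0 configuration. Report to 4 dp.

arm 1 at φ=0.0°: e+L cos θ1 = 0.2166;  S1 = (0.2166, 0.0000, 0.0259)
φ2=120.0°: virtual centre (-0.0771, 0.1335, -0.0940), radius l
S3 = (0.1907·cos240.0°, 0.1907·sin240.0°, -0.0707) = (-0.0954, -0.1652, -0.0707)
subtract pairs → two planes through P
[-0.5874 0.2671 -0.2397]·P = -0.0150;  [-0.6239 -0.3303 -0.1932]·P = -0.0062
Cramer: x(z) = 0.0183-0.3626z;  y(z) = -0.0158+0.1000z
quadratic in z: (1.1415)z²+(0.0889)z+(-0.1623)=0, √Δ=0.8653 → z ∈ {-0.4180, 0.3401}; z = -0.4180 (taking z<0)
x = 0.1699, y = -0.0576

(0.1699, -0.0576, -0.4180)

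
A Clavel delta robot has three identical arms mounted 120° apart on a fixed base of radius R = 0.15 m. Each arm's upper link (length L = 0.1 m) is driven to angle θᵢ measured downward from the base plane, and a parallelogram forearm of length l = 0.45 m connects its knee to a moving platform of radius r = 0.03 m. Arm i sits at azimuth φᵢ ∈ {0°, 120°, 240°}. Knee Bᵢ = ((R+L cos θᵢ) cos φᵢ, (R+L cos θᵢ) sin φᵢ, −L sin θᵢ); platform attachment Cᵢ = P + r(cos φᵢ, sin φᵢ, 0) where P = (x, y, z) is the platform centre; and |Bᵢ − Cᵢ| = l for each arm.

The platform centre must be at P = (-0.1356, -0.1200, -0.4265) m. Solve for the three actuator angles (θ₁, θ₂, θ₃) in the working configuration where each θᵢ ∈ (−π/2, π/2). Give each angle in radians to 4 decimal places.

arm 1 (φ=0.0°): x'=-0.1356, y'=-0.1200
  e−x'=0.2556;  (l²−L²−(e−x')²−y'²−z²)/2L = -0.3457
  θ1 = atan2(B,A) + arccos(C/0.4972) = 1.3086
rotate P by −φ2: (-0.0361, 0.1774, -0.4265)
  A cos θ + B sin θ = C:  0.1561·cos θ + -0.4265·sin θ = -0.2263
  θ2 = atan2(B,A) + arccos(C/0.4542) = 0.8725
φ3=240.0° → target in arm frame (0.1717, -0.0574)
  A=-0.0517, B=-0.4265, C=(l²−L²−A²−y'²−z²)/(2L)=0.0231
  √(A²+B²)=0.4296;  θ3 = -1.6915+1.5170 ≈ -0.1745

θ₁ = 1.3086, θ₂ = 0.8725, θ₃ = -0.1745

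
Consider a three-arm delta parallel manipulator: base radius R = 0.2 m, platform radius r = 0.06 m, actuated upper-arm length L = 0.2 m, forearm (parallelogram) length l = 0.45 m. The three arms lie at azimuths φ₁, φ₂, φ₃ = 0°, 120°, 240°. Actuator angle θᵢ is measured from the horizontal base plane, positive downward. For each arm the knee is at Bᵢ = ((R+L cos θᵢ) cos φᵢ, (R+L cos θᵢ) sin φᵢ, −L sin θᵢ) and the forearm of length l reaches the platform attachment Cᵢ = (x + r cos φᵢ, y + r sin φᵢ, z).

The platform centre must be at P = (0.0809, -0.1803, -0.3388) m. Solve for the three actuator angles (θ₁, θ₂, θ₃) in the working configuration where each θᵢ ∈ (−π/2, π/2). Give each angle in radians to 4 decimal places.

θ₁ = 0.0874, θ₂ = 1.1348, θ₃ = -0.0870

rotate P by −φ1: (0.0809, -0.1803, -0.3388)
  e−x'=0.0591;  (l²−L²−(e−x')²−y'²−z²)/2L = 0.0293
  θ1 = atan2(B,A) + arccos(C/0.3439) = 0.0874
arm 2 (φ=120.0°): x'=-0.1966, y'=0.0201
  e−x'=0.3366;  (l²−L²−(e−x')²−y'²−z²)/2L = -0.1650
  γ=atan2(-0.3388,0.3366)=-0.7887;  ψ=arccos(-0.3454)=1.9235;  θ2=γ+ψ≈1.1348
rotate P by −φ3: (0.1157, 0.1602, -0.3388)
  A cos θ + B sin θ = C:  0.0243·cos θ + -0.3388·sin θ = 0.0536
  √(A²+B²)=0.3397;  θ3 = -1.4992+1.4122 ≈ -0.0870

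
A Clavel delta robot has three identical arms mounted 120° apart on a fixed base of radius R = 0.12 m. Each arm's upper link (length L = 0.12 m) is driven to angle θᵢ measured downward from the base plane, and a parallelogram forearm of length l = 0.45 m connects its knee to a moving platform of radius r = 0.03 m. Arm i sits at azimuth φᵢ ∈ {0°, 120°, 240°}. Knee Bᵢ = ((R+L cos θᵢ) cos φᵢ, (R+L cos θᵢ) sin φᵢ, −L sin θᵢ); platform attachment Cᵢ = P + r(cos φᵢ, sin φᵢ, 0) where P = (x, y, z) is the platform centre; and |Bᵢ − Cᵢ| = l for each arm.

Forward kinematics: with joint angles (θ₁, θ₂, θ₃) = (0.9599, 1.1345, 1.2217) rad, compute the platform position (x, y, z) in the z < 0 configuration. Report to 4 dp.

φ1=0.0°: virtual centre (0.1588, 0.0000, -0.0983), radius l
arm 2 at φ=120.0°: ρ2 = 0.1407;  O2 = (-0.0704, 0.1219, -0.1088)
φ3=240.0°: virtual centre (-0.0655, -0.1135, -0.1128), radius l
|O₂|²−|O₁|² = -0.0033;  |O₃|²−|O₁|² = -0.0050
linear system: -0.4584x+0.2437y = -0.0033−-0.0209z; -0.4487x+-0.2270y = -0.0050−-0.0289z
Cramer: x(z) = 0.0092-0.0553z;  y(z) = 0.0039-0.0181z
into |P−O₁|² = l²: 1.0034z² + 0.2130z + -0.1704 = 0;  Δ = 0.7294;  z = -0.5317 or 0.3194 → z<0 root = -0.5317
x = 0.0386, y = 0.0135

(0.0386, 0.0135, -0.5317)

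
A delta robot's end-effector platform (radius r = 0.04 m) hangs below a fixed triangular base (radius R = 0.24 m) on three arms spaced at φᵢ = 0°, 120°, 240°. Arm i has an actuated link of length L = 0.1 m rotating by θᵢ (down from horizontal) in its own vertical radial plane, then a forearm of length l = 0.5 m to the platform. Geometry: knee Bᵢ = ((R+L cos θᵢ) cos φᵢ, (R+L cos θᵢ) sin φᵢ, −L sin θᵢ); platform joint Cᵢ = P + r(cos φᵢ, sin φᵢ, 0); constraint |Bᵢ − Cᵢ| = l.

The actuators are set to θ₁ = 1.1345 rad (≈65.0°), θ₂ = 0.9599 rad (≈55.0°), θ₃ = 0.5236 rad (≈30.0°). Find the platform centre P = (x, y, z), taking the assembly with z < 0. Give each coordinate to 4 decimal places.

centre 1 = (0.2423·cos0.0°, 0.2423·sin0.0°, -0.0906) = (0.2423, 0.0000, -0.0906)
φ2=120.0°: virtual centre (-0.1287, 0.2229, -0.0819), radius l
φ3=240.0°: virtual centre (-0.1433, -0.2482, -0.0500), radius l
eliminate P² terms by subtracting sphere 1 from 2 and 3
plane₁₂: -0.7419x+0.4458y+0.0174z = 0.0060
det = 0.7120;  x = -0.0153+0.0630z,  y = -0.0119+0.0658z
quadratic in z: (1.0083)z²+(0.1472)z+(-0.1753)=0, √Δ=0.8536 → z ∈ {-0.4963, 0.3503}; z = -0.4963 (taking z<0)
x = -0.0466, y = -0.0446

(-0.0466, -0.0446, -0.4963)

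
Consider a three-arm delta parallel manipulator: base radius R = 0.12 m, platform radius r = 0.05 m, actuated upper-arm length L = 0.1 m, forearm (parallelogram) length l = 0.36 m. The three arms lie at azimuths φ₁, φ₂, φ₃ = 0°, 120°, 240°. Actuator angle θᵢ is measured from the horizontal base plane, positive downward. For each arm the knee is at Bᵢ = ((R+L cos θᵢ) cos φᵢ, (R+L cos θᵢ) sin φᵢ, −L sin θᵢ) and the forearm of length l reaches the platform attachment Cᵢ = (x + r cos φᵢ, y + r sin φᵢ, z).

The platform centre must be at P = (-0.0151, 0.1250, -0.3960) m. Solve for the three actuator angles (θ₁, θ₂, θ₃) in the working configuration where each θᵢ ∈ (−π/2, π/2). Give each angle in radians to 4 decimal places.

θ₁ = 1.0473, θ₂ = 0.4361, θ₃ = 1.3962

φ1=0.0° → target in arm frame (-0.0151, 0.1250)
  e−x'=0.0851;  (l²−L²−(e−x')²−y'²−z²)/2L = -0.3004
  θ1 = atan2(B,A) + arccos(C/0.4050) = 1.0473
arm 2 (φ=120.0°): x'=0.1158, y'=-0.0494
  A cos θ + B sin θ = C:  -0.0458·cos θ + -0.3960·sin θ = -0.2088
  √(A²+B²)=0.3986;  θ2 = -1.6859+2.1220 ≈ 0.4361
φ3=240.0° → target in arm frame (-0.1007, -0.0756)
  A cos θ + B sin θ = C:  0.1707·cos θ + -0.3960·sin θ = -0.3603
  γ=atan2(-0.3960,0.1707)=-1.1638;  ψ=arccos(-0.8356)=2.5600;  θ3=γ+ψ≈1.3962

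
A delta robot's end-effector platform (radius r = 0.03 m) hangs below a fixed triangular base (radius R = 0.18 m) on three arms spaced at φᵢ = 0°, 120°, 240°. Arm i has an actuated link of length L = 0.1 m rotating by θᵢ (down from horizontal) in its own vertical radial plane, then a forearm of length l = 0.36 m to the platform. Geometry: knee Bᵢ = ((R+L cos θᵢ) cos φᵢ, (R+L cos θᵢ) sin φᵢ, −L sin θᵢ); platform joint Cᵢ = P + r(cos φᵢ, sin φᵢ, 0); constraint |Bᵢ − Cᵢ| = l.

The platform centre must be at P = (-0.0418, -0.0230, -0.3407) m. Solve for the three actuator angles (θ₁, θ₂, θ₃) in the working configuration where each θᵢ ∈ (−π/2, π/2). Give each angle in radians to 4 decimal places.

arm 1 (φ=0.0°): x'=-0.0418, y'=-0.0230
  e−x'=0.1918;  (l²−L²−(e−x')²−y'²−z²)/2L = -0.1690
  √(A²+B²)=0.3910;  θ1 = -1.0581+2.0177 ≈ 0.9596
arm 2 (φ=120.0°): x'=0.0010, y'=0.0477
  A=0.1490, B=-0.3407, C=(l²−L²−A²−y'²−z²)/(2L)=-0.1048
  θ2 = atan2(B,A) + arccos(C/0.3719) = 0.6980
rotate P by −φ3: (0.0408, -0.0247, -0.3407)
  A cos θ + B sin θ = C:  0.1092·cos θ + -0.3407·sin θ = -0.0450
  θ3 = atan2(B,A) + arccos(C/0.3578) = 0.4363

θ₁ = 0.9596, θ₂ = 0.6980, θ₃ = 0.4363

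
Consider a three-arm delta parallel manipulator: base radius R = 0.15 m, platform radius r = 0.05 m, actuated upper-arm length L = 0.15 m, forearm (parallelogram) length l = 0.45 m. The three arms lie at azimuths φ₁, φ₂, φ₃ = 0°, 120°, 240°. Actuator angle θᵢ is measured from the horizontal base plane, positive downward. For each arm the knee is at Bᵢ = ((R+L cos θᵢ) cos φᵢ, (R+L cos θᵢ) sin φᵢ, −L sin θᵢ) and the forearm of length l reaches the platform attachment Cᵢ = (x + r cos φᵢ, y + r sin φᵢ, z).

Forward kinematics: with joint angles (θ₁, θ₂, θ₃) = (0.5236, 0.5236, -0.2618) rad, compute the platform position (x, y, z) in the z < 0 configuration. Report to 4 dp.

arm 1 at φ=0.0°: e+L cos θ1 = 0.2299;  O1 = (0.2299, 0.0000, -0.0750)
arm 2 at φ=120.0°: e+L cos θ2 = 0.2299;  O2 = (-0.1150, 0.1991, -0.0750)
O3 = (0.2449·cos240.0°, 0.2449·sin240.0°, 0.0388) = (-0.1224, -0.2121, 0.0388)
eliminate P² terms by subtracting sphere 1 from 2 and 3
linear system: -0.6897x+0.3982y = 0.0000−0.0000z; -0.7047x+-0.4242y = 0.0030−0.2276z
Cramer: x(z) = -0.0021+0.1582z;  y(z) = -0.0036+0.2739z
quadratic in z: (1.1001)z²+(0.0746)z+(-0.1430)=0, √Δ=0.7969 → z ∈ {-0.3961, 0.3283}; z = -0.3961 (taking z<0)
x = -0.0647, y = -0.1121

(-0.0647, -0.1121, -0.3961)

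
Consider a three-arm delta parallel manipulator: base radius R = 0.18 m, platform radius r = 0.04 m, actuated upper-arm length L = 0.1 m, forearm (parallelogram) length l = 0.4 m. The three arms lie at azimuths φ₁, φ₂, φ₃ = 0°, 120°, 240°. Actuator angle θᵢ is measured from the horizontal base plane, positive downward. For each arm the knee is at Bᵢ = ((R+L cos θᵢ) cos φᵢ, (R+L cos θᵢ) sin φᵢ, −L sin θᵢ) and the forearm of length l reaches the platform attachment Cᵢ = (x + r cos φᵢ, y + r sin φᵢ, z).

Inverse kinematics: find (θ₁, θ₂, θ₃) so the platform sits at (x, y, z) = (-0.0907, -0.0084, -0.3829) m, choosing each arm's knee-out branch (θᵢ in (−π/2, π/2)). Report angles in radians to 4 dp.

θ₁ = 1.1345, θ₂ = 0.4358, θ₃ = 0.3491

rotate P by −φ1: (-0.0907, -0.0084, -0.3829)
  e−x'=0.2307;  (l²−L²−(e−x')²−y'²−z²)/2L = -0.2495
  θ1 = atan2(B,A) + arccos(C/0.4470) = 1.1345
φ2=120.0° → target in arm frame (0.0381, 0.0827)
  A cos θ + B sin θ = C:  0.1019·cos θ + -0.3829·sin θ = -0.0692
  γ=atan2(-0.3829,0.1019)=-1.3106;  ψ=arccos(-0.1747)=1.7464;  θ2=γ+ψ≈0.4358
φ3=240.0° → target in arm frame (0.0526, -0.0743)
  A=0.0874, B=-0.3829, C=(l²−L²−A²−y'²−z²)/(2L)=-0.0489
  √(A²+B²)=0.3927;  θ3 = -1.3464+1.6956 ≈ 0.3491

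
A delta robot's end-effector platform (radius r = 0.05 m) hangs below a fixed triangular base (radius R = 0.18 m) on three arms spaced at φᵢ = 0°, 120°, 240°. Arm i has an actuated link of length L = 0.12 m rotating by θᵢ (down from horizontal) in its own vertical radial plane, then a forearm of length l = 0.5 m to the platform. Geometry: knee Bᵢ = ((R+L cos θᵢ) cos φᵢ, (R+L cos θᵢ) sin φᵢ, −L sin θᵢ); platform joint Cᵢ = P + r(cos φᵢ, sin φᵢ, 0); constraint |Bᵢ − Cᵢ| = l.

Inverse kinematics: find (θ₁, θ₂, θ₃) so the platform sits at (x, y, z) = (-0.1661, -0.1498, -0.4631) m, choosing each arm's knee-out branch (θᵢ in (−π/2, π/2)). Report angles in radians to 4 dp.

φ1=0.0° → target in arm frame (-0.1661, -0.1498)
  e−x'=0.2961;  (l²−L²−(e−x')²−y'²−z²)/2L = -0.3707
  √(A²+B²)=0.5497;  θ1 = -1.0019+2.3110 ≈ 1.3091
rotate P by −φ2: (-0.0467, 0.2187, -0.4631)
  e−x'=0.1767;  (l²−L²−(e−x')²−y'²−z²)/2L = -0.2414
  θ2 = atan2(B,A) + arccos(C/0.4957) = 0.8731
rotate P by −φ3: (0.2128, -0.0689, -0.4631)
  A cos θ + B sin θ = C:  -0.0828·cos θ + -0.4631·sin θ = 0.0397
  θ3 = atan2(B,A) + arccos(C/0.4704) = -0.2614

θ₁ = 1.3091, θ₂ = 0.8731, θ₃ = -0.2614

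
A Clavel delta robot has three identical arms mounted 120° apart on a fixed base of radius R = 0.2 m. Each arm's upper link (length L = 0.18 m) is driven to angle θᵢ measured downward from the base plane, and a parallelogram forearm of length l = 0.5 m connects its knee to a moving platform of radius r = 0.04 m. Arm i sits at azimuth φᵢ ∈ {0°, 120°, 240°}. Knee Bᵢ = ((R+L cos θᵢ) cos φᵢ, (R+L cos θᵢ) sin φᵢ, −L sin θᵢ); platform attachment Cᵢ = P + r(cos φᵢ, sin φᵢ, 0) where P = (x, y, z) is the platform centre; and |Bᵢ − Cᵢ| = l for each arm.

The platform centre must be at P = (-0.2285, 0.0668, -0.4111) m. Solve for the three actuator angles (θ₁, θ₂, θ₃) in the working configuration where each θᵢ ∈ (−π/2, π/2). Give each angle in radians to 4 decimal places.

φ1=0.0° → target in arm frame (-0.2285, 0.0668)
  e−x'=0.3885;  (l²−L²−(e−x')²−y'²−z²)/2L = -0.2967
  θ1 = atan2(B,A) + arccos(C/0.5656) = 1.3092
φ2=120.0° → target in arm frame (0.1721, 0.1645)
  A cos θ + B sin θ = C:  -0.0121·cos θ + -0.4111·sin θ = 0.0594
  γ=atan2(-0.4111,-0.0121)=-1.6002;  ψ=arccos(0.1445)=1.4258;  θ2=γ+ψ≈-0.1744
φ3=240.0° → target in arm frame (0.0564, -0.2313)
  A=0.1036, B=-0.4111, C=(l²−L²−A²−y'²−z²)/(2L)=-0.0434
  θ3 = atan2(B,A) + arccos(C/0.4240) = 0.3495

θ₁ = 1.3092, θ₂ = -0.1744, θ₃ = 0.3495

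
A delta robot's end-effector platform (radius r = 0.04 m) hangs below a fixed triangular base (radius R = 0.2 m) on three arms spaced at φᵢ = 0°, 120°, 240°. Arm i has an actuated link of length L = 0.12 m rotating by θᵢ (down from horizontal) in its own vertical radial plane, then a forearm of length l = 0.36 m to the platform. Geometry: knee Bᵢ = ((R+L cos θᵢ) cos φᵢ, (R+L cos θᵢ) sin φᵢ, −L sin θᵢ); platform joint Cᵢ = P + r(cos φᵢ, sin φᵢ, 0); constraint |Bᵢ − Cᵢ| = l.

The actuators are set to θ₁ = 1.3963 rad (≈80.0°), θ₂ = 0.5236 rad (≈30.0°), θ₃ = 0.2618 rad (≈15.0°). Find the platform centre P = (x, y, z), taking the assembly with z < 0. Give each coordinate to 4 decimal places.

arm 1 at φ=0.0°: ρ1 = 0.1808;  centre 1 = (0.1808, 0.0000, -0.1182)
arm 2 at φ=120.0°: ρ2 = 0.2639;  centre 2 = (-0.1320, 0.2286, -0.0600)
φ3=240.0°: virtual centre (-0.1380, -0.2389, -0.0311), radius l
subtract pairs → two planes through P
plane₁₂: -0.6256x+0.4571y+0.1164z = 0.0266
det = 0.5904;  x = -0.0451+0.2291z,  y = -0.0035+0.0590z
sphere 1 gives Az²+Bz+C=0 with A=1.0560, B=0.1324, C=-0.0646;  B²−4AC=0.2903;  roots -0.3178, 0.1924;  negative root z = -0.3178
x = -0.1179, y = -0.0223

(-0.1179, -0.0223, -0.3178)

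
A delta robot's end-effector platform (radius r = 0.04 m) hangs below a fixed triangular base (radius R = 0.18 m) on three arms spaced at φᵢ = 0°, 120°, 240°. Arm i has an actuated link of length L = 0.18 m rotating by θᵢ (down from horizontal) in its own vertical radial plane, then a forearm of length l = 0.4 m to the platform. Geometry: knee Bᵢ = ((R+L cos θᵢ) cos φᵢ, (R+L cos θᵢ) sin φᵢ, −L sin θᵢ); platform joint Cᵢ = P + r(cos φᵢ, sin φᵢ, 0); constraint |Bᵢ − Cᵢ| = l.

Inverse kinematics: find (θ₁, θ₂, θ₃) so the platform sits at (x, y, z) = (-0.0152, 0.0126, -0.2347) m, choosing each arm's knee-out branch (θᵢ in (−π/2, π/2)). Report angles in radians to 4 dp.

θ₁ = 0.0876, θ₂ = -0.1741, θ₃ = -0.0001

φ1=0.0° → target in arm frame (-0.0152, 0.0126)
  A=0.1552, B=-0.2347, C=(l²−L²−A²−y'²−z²)/(2L)=0.1341
  γ=atan2(-0.2347,0.1552)=-0.9865;  ψ=arccos(0.4765)=1.0741;  θ1=γ+ψ≈0.0876
arm 2 (φ=120.0°): x'=0.0185, y'=0.0069
  A=0.1215, B=-0.2347, C=(l²−L²−A²−y'²−z²)/(2L)=0.1603
  √(A²+B²)=0.2643;  θ2 = -1.0931+0.9191 ≈ -0.1741
rotate P by −φ3: (-0.0033, -0.0195, -0.2347)
  e−x'=0.1433;  (l²−L²−(e−x')²−y'²−z²)/2L = 0.1433
  √(A²+B²)=0.2750;  θ3 = -1.0226+1.0225 ≈ -0.0001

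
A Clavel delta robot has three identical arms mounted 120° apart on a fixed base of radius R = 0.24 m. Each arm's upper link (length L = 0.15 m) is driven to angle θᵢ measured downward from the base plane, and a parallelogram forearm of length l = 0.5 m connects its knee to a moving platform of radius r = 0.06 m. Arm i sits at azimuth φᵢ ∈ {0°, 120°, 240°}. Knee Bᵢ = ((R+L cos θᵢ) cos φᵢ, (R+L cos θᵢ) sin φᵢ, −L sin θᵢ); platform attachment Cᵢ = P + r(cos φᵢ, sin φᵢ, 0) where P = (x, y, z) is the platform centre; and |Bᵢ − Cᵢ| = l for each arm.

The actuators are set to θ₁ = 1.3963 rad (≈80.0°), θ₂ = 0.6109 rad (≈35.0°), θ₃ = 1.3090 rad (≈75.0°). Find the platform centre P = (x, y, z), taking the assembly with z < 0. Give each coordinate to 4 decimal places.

arm 1 at φ=0.0°: e+L cos θ1 = 0.2060;  centre 1 = (0.2060, 0.0000, -0.1477)
φ2=120.0°: virtual centre (-0.1514, 0.2623, -0.0860), radius l
arm 3 at φ=240.0°: e+L cos θ3 = 0.2188;  centre 3 = (-0.1094, -0.1895, -0.1449)
subtract pairs → two planes through P
[-0.7150 0.5246 0.1234]·P = 0.0349;  [-0.6309 -0.3790 0.0057]·P = 0.0046
det = 0.6019;  x = -0.0260+0.0826z,  y = 0.0311+-0.1226z
into |P−centre ₁|² = l²: 1.0218z² + 0.2495z + -0.1734 = 0;  Δ = 0.7710;  z = -0.5517 or 0.3076 → z<0 root = -0.5517
x = -0.0715, y = 0.0987

(-0.0715, 0.0987, -0.5517)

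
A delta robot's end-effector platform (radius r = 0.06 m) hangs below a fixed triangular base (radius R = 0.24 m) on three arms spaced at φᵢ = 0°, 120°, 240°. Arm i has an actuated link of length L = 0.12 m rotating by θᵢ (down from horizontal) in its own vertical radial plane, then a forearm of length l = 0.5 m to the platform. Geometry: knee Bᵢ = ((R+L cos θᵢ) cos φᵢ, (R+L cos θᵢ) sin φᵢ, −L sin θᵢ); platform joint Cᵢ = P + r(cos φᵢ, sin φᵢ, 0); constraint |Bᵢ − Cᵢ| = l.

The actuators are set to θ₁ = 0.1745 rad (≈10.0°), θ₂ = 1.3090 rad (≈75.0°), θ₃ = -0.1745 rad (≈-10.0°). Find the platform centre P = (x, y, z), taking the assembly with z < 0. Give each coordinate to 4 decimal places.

arm 1 at φ=0.0°: e+L cos θ1 = 0.2982;  S1 = (0.2982, 0.0000, -0.0208)
φ2=120.0°: virtual centre (-0.1055, 0.1828, -0.1159), radius l
φ3=240.0°: virtual centre (-0.1491, -0.2582, 0.0208), radius l
eliminate P² terms by subtracting sphere 1 from 2 and 3
linear system: -0.8074x+0.3656y = -0.0314−-0.1902z; -0.8945x+-0.5165y = 0.0000−0.0833z
det = 0.7440;  x = 0.0218+-0.0911z,  y = -0.0377+0.3191z
sphere 1 gives Az²+Bz+C=0 with A=1.1101, B=0.0679, C=-0.1717;  B²−4AC=0.7672;  roots -0.4251, 0.3639;  negative root z = -0.4251
x = 0.0605, y = -0.1734

(0.0605, -0.1734, -0.4251)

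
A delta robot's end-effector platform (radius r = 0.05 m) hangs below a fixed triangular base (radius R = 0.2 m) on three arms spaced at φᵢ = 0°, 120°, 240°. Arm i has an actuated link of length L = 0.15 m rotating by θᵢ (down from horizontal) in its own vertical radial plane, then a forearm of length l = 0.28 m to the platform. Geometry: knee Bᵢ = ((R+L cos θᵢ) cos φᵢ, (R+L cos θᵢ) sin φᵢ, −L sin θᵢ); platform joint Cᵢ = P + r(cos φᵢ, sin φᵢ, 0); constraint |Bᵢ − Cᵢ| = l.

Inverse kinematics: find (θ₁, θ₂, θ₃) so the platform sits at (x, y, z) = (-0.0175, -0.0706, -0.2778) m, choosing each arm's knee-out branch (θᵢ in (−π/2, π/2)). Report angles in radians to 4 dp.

θ₁ = 1.1347, θ₂ = 1.3089, θ₃ = 0.6106

φ1=0.0° → target in arm frame (-0.0175, -0.0706)
  A cos θ + B sin θ = C:  0.1675·cos θ + -0.2778·sin θ = -0.1810
  γ=atan2(-0.2778,0.1675)=-1.0282;  ψ=arccos(-0.5581)=2.1629;  θ1=γ+ψ≈1.1347
rotate P by −φ2: (-0.0524, 0.0505, -0.2778)
  e−x'=0.2024;  (l²−L²−(e−x')²−y'²−z²)/2L = -0.2159
  √(A²+B²)=0.3437;  θ2 = -0.9412+2.2501 ≈ 1.3089
φ3=240.0° → target in arm frame (0.0699, 0.0201)
  e−x'=0.0801;  (l²−L²−(e−x')²−y'²−z²)/2L = -0.0937
  γ=atan2(-0.2778,0.0801)=-1.2900;  ψ=arccos(-0.3239)=1.9007;  θ3=γ+ψ≈0.6106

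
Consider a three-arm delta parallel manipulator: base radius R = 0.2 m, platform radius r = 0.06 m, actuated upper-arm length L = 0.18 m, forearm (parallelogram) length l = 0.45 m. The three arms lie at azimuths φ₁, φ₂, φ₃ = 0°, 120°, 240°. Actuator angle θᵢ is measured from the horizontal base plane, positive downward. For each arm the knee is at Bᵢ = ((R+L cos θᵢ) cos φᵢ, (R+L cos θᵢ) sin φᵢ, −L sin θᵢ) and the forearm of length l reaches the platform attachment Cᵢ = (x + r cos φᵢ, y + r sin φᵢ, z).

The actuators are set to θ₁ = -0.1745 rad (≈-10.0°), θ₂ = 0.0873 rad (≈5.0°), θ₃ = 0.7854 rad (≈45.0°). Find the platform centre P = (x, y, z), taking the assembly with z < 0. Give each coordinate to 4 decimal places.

centre 1 = (0.3173·cos0.0°, 0.3173·sin0.0°, 0.0313) = (0.3173, 0.0000, 0.0313)
φ2=120.0°: virtual centre (-0.1597, 0.2765, -0.0157), radius l
φ3=240.0°: virtual centre (-0.1336, -0.2315, -0.1273), radius l
eliminate P² terms by subtracting sphere 1 from 2 and 3
plane₁₂: -0.9538x+0.5531y+-0.0939z = 0.0006
Cramer: x(z) = 0.0079-0.2327z;  y(z) = 0.0147-0.2316z
quadratic in z: (1.1078)z²+(0.0746)z+(-0.1056)=0, √Δ=0.6882 → z ∈ {-0.3443, 0.2769}; z = -0.3443 (taking z<0)
x = 0.0881, y = 0.0945

(0.0881, 0.0945, -0.3443)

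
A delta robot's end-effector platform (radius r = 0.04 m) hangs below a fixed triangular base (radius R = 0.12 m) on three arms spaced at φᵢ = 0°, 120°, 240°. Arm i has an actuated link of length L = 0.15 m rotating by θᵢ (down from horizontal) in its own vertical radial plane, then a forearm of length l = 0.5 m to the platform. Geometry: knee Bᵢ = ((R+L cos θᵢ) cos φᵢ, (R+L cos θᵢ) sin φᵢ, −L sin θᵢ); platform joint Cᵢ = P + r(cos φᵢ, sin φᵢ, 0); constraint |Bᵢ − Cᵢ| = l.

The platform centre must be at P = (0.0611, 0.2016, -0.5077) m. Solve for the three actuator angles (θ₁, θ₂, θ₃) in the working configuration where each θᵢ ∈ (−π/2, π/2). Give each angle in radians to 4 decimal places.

rotate P by −φ1: (0.0611, 0.2016, -0.5077)
  A=0.0189, B=-0.5077, C=(l²−L²−A²−y'²−z²)/(2L)=-0.2375
  √(A²+B²)=0.5081;  θ1 = -1.5336+2.0573 ≈ 0.5237
rotate P by −φ2: (0.1440, -0.1537, -0.5077)
  A=-0.0640, B=-0.5077, C=(l²−L²−A²−y'²−z²)/(2L)=-0.1933
  √(A²+B²)=0.5117;  θ2 = -1.6963+1.9581 ≈ 0.2619
rotate P by −φ3: (-0.2051, -0.0479, -0.5077)
  A cos θ + B sin θ = C:  0.2851·cos θ + -0.5077·sin θ = -0.3795
  √(A²+B²)=0.5823;  θ3 = -1.0591+2.2807 ≈ 1.2217

θ₁ = 0.5237, θ₂ = 0.2619, θ₃ = 1.2217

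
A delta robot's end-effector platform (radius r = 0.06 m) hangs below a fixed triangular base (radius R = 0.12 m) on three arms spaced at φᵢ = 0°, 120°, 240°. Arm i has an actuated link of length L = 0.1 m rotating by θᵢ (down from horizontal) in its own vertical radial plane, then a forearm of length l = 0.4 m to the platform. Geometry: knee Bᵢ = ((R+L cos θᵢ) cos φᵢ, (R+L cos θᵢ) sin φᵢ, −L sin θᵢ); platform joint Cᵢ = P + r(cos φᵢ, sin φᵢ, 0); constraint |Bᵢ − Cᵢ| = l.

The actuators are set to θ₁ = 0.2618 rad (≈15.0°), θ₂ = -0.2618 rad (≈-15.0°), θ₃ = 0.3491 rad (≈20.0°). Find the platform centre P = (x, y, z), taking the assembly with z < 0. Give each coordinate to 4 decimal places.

(-0.0334, 0.0826, -0.3680)

O1 = (0.1566·cos0.0°, 0.1566·sin0.0°, -0.0259) = (0.1566, 0.0000, -0.0259)
O2 = (0.1566·cos120.0°, 0.1566·sin120.0°, 0.0259) = (-0.0783, 0.1356, 0.0259)
arm 3 at φ=240.0°: e+L cos θ3 = 0.1540;  O3 = (-0.0770, -0.1333, -0.0342)
subtract pairs → two planes through P
plane₁₂: -0.4698x+0.2712y+0.1035z = 0.0000
det = 0.2520;  x = 0.0003+0.0916z,  y = 0.0006+-0.2230z
quadratic in z: (1.0581)z²+(0.0229)z+(-0.1349)=0, √Δ=0.7560 → z ∈ {-0.3680, 0.3464}; z = -0.3680 (taking z<0)
x = -0.0334, y = 0.0826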